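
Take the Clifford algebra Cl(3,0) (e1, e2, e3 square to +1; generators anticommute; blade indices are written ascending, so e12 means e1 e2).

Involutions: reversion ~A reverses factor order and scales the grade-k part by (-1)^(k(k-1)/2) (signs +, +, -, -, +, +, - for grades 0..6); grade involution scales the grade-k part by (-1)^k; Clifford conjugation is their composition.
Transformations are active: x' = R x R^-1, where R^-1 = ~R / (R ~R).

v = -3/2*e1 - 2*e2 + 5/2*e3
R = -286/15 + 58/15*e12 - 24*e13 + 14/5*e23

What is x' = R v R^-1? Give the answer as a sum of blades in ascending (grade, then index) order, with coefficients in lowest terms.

~R = -286/15 - 58/15*e12 + 24*e13 - 14/5*e23, and R ~R = 216524/225, so R^-1 = ~R / (216524/225).
R v = -587/15*e1 + 764/15*e2 - 1171/15*e3 - 638/15*e123
Answer: 27589/9842*e1 - 10530/4921*e2 + 2477/9842*e3


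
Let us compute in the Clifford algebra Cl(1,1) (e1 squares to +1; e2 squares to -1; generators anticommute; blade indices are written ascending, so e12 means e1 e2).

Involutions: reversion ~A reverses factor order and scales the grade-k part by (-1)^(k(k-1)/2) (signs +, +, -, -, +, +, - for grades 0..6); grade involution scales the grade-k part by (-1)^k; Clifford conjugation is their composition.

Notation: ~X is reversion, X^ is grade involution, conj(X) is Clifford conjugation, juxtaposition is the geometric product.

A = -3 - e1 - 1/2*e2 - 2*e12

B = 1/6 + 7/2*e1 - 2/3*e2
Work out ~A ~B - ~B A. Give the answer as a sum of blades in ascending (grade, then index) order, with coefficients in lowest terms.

first term: -13/3 - 28/3*e1 - 61/12*e2 + 11/4*e12
second term: -13/3 - 28/3*e1 - 61/12*e2 - 11/4*e12
Answer: 11/2*e12


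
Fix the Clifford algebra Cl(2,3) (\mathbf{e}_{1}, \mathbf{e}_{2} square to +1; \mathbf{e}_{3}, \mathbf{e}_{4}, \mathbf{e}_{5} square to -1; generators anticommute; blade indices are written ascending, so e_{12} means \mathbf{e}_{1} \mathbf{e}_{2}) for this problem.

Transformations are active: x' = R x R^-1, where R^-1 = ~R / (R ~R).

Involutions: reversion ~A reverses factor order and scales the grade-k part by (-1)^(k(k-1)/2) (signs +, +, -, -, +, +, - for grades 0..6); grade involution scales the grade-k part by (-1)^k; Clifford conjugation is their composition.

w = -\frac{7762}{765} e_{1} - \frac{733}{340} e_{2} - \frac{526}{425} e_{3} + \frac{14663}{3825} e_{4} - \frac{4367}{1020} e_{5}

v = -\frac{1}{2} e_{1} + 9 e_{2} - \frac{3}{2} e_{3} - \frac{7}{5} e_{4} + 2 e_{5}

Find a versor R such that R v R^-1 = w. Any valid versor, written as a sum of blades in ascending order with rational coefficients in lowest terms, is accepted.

Key observation: q(v) = q(w) = \frac{1826}{25} (sandwiches preserve the norm), so R = v + w = -\frac{16289}{1530} e_{1} + \frac{2327}{340} e_{2} - \frac{2327}{850} e_{3} + \frac{9308}{3825} e_{4} - \frac{2327}{1020} e_{5} works whenever it is invertible — the component of v along it is kept and (v - w)/2 reverses, sending v to w.
Answer: -\frac{16289}{1530} e_{1} + \frac{2327}{340} e_{2} - \frac{2327}{850} e_{3} + \frac{9308}{3825} e_{4} - \frac{2327}{1020} e_{5}


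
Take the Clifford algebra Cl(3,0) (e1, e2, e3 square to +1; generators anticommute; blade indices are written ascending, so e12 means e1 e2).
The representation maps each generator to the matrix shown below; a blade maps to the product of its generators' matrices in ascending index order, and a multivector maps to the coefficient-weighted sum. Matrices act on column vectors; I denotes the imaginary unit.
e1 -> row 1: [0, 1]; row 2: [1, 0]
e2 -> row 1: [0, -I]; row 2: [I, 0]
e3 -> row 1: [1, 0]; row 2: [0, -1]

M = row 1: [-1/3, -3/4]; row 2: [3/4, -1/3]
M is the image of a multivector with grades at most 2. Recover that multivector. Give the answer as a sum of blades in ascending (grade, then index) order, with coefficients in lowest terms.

Method: 1, rho(e1), rho(e2), rho(e3) form a trace-orthogonal basis of the 2x2 complex matrices (tr(X Y) = 2 if X = Y, else 0), so M = m0*1 + m1*rho(e1) + m2*rho(e2) + m3*rho(e3) with m0 = tr(M)/2 = -1/3, m1 = tr(M rho(e1))/2 = 0, m2 = tr(M rho(e2))/2 = -3*I/4, m3 = tr(M rho(e3))/2 = 0.
Multiplying table entries, the bivector images are rho(e12) = I*rho(e3), rho(e13) = -I*rho(e2), rho(e23) = I*rho(e1); with real blade coefficients the real parts of m0..m3 are the coefficients of 1, e1, e2, e3 and the imaginary parts give the bivectors (e23: Im m1, e13: -Im m2, e12: Im m3).
Answer: -1/3 + 3/4*e13


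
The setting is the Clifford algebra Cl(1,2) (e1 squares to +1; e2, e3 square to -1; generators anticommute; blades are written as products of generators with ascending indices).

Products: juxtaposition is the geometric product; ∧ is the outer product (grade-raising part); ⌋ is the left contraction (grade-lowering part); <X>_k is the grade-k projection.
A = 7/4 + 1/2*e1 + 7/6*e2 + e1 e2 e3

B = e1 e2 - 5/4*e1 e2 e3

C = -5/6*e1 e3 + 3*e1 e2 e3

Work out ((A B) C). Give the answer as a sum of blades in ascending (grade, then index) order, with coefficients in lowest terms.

step 1: 5/4 + 7/6*e1 + 1/2*e2 + e3 + 7/4*e1 e2 - 35/24*e1 e3 - 5/8*e2 e3 - 35/16*e1 e2 e3
step 2: 70/9 + 25/24*e1 + 245/96*e2 + 77/18*e3 - 169/48*e1 e2 + 11/24*e1 e3 + 119/24*e2 e3 + 25/6*e1 e2 e3
Answer: 70/9 + 25/24*e1 + 245/96*e2 + 77/18*e3 - 169/48*e1 e2 + 11/24*e1 e3 + 119/24*e2 e3 + 25/6*e1 e2 e3


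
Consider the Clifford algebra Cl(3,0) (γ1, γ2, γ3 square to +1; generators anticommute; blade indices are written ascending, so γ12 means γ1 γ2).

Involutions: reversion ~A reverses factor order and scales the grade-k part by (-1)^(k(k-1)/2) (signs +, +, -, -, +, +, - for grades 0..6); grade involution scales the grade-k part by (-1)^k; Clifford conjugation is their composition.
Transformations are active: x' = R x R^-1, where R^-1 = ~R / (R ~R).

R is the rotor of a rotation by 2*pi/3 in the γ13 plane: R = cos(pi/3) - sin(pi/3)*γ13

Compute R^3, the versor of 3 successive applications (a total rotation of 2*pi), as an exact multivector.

The rotor phase is half the rotation angle and phases add under composition, so 3 steps in the γ13 plane accumulate phase 3*(pi/3) = pi: R^3 = cos(pi) - sin(pi)*γ13.
cos(pi) = -1 and sin(pi) = 0, so R^3 = -1. The total rotation 2*pi is 1 full turn, so every vector returns to itself, yet the rotor is -1, on the OTHER sheet of the double cover (an odd number of 2*pi turns).
Answer: -1


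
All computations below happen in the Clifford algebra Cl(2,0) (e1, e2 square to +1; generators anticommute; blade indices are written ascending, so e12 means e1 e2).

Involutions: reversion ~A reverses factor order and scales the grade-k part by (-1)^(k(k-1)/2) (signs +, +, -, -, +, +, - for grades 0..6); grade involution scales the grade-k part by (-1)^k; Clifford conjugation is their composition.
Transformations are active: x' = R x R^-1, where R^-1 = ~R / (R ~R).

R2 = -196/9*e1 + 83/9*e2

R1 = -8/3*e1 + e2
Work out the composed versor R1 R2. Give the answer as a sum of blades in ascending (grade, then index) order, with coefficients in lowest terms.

Distribute over the terms of R1 (each basis-blade product reordered to ascending indices, repeated generators contracted through their squares):
(-8/3*e1) R2 = 1568/27 - 664/27*e12
(e2) R2 = 83/9 + 196/9*e12
Summing the partial products and collecting blades:
Answer: 1817/27 - 76/27*e12


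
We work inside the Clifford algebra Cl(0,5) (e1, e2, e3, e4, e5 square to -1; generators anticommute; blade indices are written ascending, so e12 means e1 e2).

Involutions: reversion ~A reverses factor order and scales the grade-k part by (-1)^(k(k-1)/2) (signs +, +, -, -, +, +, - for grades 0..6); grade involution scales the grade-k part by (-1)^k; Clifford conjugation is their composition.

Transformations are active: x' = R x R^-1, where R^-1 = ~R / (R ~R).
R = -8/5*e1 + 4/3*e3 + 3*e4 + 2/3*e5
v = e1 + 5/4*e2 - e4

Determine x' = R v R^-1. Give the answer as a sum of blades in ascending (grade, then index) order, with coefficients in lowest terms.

~R = -8/5*e1 + 4/3*e3 + 3*e4 + 2/3*e5, and R ~R = -3101/225, so R^-1 = ~R / (-3101/225).
R v = 23/5 - 2*e12 - 4/3*e13 - 7/5*e14 - 2/3*e15 - 5/3*e23 - 15/4*e24 - 5/6*e25 - 4/3*e34 + 2/3*e45
Answer: 211/3101*e1 - 5/4*e2 - 2760/3101*e3 - 3109/3101*e4 - 1380/3101*e5


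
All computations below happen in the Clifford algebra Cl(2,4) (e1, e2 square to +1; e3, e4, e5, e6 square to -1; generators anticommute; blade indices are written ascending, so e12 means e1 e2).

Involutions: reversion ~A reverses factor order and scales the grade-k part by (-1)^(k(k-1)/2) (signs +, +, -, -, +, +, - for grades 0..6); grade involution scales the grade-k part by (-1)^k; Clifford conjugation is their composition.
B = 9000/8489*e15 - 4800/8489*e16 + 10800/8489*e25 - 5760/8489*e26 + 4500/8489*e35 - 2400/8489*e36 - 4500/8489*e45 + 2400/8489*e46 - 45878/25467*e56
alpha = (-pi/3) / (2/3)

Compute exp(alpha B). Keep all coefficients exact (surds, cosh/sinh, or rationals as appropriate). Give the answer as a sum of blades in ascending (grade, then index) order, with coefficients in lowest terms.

B^2 term by term: the squares give (9000/8489)^2*(e15)^2 + (-4800/8489)^2*(e16)^2 + (10800/8489)^2*(e25)^2 + (-5760/8489)^2*(e26)^2 + (4500/8489)^2*(e35)^2 + (-2400/8489)^2*(e36)^2 + (-4500/8489)^2*(e45)^2 + (2400/8489)^2*(e46)^2 + (-45878/25467)^2*(e56)^2 = 81000000/72063121*(+1) + 23040000/72063121*(+1) + 116640000/72063121*(+1) + 33177600/72063121*(+1) + 20250000/72063121*(-1) + 5760000/72063121*(-1) + 20250000/72063121*(-1) + 5760000/72063121*(-1) + 2104790884/648568089*(-1) = -4/9 (each basis 2-blade squares to minus the product of its generators' squares); cross terms between blades sharing an index anticommute and cancel; the commuting (index-disjoint) pairs give grade-4 terms 2*c*c'*(blade product), which cancel blade by blade — e1256: 103680000/72063121 - 103680000/72063121 = 0; e1356: 43200000/72063121 - 43200000/72063121 = 0; e1456: -43200000/72063121 + 43200000/72063121 = 0; e2356: 51840000/72063121 - 51840000/72063121 = 0; e2456: -51840000/72063121 + 51840000/72063121 = 0; e3456: -21600000/72063121 + 21600000/72063121 = 0 — confirming B is simple. So B^2 = -4/9.
B^2 = -4/9 — a negative square means the series sums to a rotation: l = 2/3, alpha*l = -pi/3, so exp(alpha B) = cos(-pi/3) + (sin(-pi/3)/(2/3))*B = 1/2 + (-3*sqrt(3)/4)*B.
Answer: 1/2 - 6750*sqrt(3)/8489*e15 + 3600*sqrt(3)/8489*e16 - 8100*sqrt(3)/8489*e25 + 4320*sqrt(3)/8489*e26 - 3375*sqrt(3)/8489*e35 + 1800*sqrt(3)/8489*e36 + 3375*sqrt(3)/8489*e45 - 1800*sqrt(3)/8489*e46 + 22939*sqrt(3)/16978*e56


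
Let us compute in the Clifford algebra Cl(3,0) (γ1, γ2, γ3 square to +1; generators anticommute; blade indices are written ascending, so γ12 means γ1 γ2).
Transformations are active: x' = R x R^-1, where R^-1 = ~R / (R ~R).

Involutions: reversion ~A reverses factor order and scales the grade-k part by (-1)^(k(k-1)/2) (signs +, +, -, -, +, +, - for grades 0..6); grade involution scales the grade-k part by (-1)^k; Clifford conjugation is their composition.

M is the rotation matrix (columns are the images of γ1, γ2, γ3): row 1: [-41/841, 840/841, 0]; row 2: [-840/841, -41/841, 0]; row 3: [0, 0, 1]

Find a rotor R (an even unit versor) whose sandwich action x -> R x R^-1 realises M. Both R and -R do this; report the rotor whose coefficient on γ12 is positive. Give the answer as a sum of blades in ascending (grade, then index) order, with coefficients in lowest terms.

Method: write R = a + b12*γ12 + b13*γ13 + b23*γ23 with a^2 + b12^2 + b13^2 + b23^2 = 1 (so R^-1 = ~R). Expanding the columns R e_j ~R gives tr M = 4a^2 - 1 and, from the antisymmetric part, M21 - M12 = -4a*b12, M13 - M31 = 4a*b13, M32 - M23 = -4a*b23.
Here tr M = 759/841, so a^2 = (1 + tr M)/4 = 400/841 and a = ±20/29. Taking a = 20/29: M21 - M12 = -1680/841, M13 - M31 = 0, M32 - M23 = 0, giving b12 = 21/29, b13 = 0, b23 = 0, i.e. R = 20/29 + 21/29*γ12.
Its γ12 coefficient is already positive.
Answer: 20/29 + 21/29*γ12. Recall the cover is two-to-one: with M of trace 759/841, both preimages act alike, and the stated γ12 sign chooses the sheet.


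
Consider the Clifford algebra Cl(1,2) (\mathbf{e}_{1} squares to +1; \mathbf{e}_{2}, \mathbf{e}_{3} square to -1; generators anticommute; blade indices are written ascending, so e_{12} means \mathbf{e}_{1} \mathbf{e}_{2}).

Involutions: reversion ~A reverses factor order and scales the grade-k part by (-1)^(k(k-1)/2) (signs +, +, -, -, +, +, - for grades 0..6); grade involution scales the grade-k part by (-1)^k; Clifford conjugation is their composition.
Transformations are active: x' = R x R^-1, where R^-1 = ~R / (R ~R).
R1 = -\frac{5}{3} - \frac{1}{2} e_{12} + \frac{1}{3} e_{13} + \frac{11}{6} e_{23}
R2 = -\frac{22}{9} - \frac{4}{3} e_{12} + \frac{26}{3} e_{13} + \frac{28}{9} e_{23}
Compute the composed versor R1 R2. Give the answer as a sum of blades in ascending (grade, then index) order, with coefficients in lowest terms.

Distribute over the terms of R1 (each basis-blade product reordered to ascending indices, repeated generators contracted through their squares):
(-\frac{5}{3}) R2 = \frac{110}{27} + \frac{20}{9} e_{12} - \frac{130}{9} e_{13} - \frac{140}{27} e_{23}
(-\frac{1}{2} e_{12}) R2 = \frac{2}{3} + \frac{11}{9} e_{12} + \frac{14}{9} e_{13} + \frac{13}{3} e_{23}
(\frac{1}{3} e_{13}) R2 = \frac{26}{9} + \frac{28}{27} e_{12} - \frac{22}{27} e_{13} - \frac{4}{9} e_{23}
(\frac{11}{6} e_{23}) R2 = -\frac{154}{27} - \frac{143}{9} e_{12} - \frac{22}{9} e_{13} - \frac{121}{27} e_{23}
Summing the partial products and collecting blades:
Answer: \frac{52}{27} - \frac{308}{27} e_{12} - \frac{436}{27} e_{13} - \frac{52}{9} e_{23}


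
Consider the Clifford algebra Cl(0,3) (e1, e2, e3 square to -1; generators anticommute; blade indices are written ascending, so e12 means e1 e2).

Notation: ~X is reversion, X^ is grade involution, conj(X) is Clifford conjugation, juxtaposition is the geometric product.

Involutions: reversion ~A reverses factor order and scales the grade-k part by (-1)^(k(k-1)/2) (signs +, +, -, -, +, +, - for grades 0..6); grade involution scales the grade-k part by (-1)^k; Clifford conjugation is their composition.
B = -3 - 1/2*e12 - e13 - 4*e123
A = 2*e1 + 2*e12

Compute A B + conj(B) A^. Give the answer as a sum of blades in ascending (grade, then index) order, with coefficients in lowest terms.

first term: 1 - 6*e1 + e2 + 10*e3 - 6*e12 + 6*e23
second term: -1 + 6*e1 - e2 + 6*e3 - 6*e12 - 10*e23
Answer: 16*e3 - 12*e12 - 4*e23


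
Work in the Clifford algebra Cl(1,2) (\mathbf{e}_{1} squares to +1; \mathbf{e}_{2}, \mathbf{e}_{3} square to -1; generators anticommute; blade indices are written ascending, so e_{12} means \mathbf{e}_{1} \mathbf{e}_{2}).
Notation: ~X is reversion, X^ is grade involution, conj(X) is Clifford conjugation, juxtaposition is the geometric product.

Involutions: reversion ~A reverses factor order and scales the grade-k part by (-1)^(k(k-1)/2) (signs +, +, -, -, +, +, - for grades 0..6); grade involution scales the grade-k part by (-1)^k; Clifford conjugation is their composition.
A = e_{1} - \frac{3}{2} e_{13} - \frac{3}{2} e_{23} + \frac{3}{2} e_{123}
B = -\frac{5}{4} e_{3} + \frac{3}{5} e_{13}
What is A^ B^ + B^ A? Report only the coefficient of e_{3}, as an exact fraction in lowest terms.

first term: -\frac{9}{10} + \frac{15}{8} e_{1} + \frac{111}{40} e_{2} - \frac{3}{5} e_{3} + \frac{111}{40} e_{12} - \frac{5}{4} e_{13}
second term: -\frac{9}{10} - \frac{15}{8} e_{1} - \frac{111}{40} e_{2} - \frac{3}{5} e_{3} - \frac{111}{40} e_{12} - \frac{5}{4} e_{13}
Answer: -\frac{6}{5}


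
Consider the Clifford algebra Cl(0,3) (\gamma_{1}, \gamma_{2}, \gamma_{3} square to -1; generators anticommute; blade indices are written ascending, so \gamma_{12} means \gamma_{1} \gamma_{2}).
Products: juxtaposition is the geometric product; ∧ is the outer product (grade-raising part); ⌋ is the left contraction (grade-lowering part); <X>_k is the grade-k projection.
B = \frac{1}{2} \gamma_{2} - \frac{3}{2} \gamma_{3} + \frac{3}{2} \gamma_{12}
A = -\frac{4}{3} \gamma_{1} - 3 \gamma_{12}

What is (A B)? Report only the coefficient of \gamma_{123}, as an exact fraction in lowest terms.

step 1: \frac{9}{2} + \frac{3}{2} \gamma_{1} + 2 \gamma_{2} - \frac{2}{3} \gamma_{12} + 2 \gamma_{13} + \frac{9}{2} \gamma_{123}
Answer: \frac{9}{2}


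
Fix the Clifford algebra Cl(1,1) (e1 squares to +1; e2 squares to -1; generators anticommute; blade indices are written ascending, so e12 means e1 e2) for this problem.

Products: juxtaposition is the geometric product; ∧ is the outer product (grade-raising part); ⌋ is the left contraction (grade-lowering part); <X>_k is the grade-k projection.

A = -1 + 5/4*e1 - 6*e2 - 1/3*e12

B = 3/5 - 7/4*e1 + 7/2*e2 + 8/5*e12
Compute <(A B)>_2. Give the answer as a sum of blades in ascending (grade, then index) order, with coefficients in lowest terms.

step 1: 4243/240 - 89/15*e1 - 341/60*e2 - 317/40*e12
step 2: -317/40*e12
Answer: -317/40*e12


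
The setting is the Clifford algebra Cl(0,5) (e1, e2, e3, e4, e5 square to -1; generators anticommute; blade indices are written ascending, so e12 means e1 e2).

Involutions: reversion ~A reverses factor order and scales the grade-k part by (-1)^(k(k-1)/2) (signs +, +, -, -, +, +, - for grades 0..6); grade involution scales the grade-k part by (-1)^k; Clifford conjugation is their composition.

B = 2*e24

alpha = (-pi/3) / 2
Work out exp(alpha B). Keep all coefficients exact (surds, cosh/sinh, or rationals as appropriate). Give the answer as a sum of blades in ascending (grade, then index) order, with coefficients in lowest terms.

B^2 = (2)^2*(e24)^2 = 4*(-1) = -4 (a basis 2-blade squares to minus the product of its generators' squares).
B^2 = -4 — a negative square means the series sums to a rotation: l = 2, alpha*l = -pi/3, so exp(alpha B) = cos(-pi/3) + (sin(-pi/3)/2)*B = 1/2 + (-sqrt(3)/4)*B.
Answer: 1/2 - sqrt(3)/2*e24


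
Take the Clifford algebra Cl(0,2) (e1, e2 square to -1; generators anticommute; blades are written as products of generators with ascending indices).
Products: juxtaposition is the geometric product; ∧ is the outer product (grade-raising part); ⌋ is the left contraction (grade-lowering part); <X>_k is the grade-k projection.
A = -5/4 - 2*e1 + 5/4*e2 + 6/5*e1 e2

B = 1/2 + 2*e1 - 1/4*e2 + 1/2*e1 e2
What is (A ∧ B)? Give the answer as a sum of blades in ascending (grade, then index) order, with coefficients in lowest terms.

step 1: -5/8 - 7/2*e1 + 15/16*e2 - 81/40*e1 e2
Answer: -5/8 - 7/2*e1 + 15/16*e2 - 81/40*e1 e2


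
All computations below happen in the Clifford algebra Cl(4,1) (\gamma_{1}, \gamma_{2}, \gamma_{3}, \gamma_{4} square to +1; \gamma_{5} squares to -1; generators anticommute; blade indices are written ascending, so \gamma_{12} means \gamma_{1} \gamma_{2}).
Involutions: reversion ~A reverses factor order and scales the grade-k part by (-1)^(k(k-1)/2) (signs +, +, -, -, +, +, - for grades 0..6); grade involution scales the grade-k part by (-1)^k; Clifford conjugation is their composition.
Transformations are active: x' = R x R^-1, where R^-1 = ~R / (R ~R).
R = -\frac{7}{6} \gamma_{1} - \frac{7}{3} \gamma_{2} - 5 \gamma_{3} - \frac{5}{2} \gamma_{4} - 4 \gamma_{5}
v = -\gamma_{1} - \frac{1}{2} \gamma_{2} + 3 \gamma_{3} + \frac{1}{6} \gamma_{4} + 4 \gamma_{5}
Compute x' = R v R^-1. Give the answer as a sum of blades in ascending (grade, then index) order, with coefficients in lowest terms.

~R = -\frac{7}{6} \gamma_{1} - \frac{7}{3} \gamma_{2} - 5 \gamma_{3} - \frac{5}{2} \gamma_{4} - 4 \gamma_{5}, and R ~R = \frac{397}{18}, so R^-1 = ~R / (\frac{397}{18}).
R v = \frac{35}{12} - \frac{7}{4} \gamma_{12} - \frac{17}{2} \gamma_{13} - \frac{97}{36} \gamma_{14} - \frac{26}{3} \gamma_{15} - \frac{19}{2} \gamma_{23} - \frac{59}{36} \gamma_{24} - \frac{34}{3} \gamma_{25} + \frac{20}{3} \gamma_{34} - 8 \gamma_{35} - \frac{28}{3} \gamma_{45}
Answer: \frac{549}{794} \gamma_{1} - \frac{93}{794} \gamma_{2} - \frac{1716}{397} \gamma_{3} - \frac{986}{1191} \gamma_{4} - \frac{2008}{397} \gamma_{5}


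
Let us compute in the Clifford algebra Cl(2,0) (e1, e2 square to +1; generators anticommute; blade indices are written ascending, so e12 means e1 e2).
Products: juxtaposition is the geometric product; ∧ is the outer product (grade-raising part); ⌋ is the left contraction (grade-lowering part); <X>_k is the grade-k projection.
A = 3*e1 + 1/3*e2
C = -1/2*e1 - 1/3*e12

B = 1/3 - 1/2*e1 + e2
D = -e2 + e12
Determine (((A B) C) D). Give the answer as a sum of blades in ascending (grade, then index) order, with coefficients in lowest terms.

step 1: -7/6 + e1 + 1/9*e2 + 19/6*e12
step 2: 5/9 + 67/108*e1 + 5/4*e2 + 4/9*e12
step 3: -61/36 - 61/36*e1 + 7/108*e2 - 7/108*e12
Answer: -61/36 - 61/36*e1 + 7/108*e2 - 7/108*e12


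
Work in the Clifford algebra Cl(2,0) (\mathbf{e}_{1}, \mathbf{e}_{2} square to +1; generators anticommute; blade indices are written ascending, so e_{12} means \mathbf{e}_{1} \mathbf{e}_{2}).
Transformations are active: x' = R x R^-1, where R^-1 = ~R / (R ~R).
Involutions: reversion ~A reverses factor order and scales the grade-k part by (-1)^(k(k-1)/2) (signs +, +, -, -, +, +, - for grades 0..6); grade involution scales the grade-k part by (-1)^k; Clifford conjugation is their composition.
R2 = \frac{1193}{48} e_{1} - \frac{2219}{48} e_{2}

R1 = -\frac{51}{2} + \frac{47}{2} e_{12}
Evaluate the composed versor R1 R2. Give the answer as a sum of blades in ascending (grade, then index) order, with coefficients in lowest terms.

Distribute over the terms of R1 (each basis-blade product reordered to ascending indices, repeated generators contracted through their squares):
(-\frac{51}{2}) R2 = -\frac{20281}{32} e_{1} + \frac{37723}{32} e_{2}
(\frac{47}{2} e_{12}) R2 = -\frac{104293}{96} e_{1} - \frac{56071}{96} e_{2}
Summing the partial products and collecting blades:
Answer: -\frac{10321}{6} e_{1} + \frac{28549}{48} e_{2}


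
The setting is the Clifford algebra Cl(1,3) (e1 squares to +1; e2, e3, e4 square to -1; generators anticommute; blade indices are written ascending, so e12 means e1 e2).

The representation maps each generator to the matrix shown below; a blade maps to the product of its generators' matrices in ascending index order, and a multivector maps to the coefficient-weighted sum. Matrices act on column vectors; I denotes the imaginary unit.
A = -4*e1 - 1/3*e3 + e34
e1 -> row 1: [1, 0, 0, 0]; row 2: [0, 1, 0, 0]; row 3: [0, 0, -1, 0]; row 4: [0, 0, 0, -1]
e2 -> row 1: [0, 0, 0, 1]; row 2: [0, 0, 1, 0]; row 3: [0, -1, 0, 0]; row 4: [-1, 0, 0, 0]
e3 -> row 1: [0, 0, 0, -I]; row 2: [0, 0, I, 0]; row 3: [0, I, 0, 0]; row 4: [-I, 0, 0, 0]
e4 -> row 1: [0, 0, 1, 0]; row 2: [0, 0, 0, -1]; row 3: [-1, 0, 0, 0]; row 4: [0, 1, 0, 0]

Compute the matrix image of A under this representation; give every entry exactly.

Bivector images (products of the table entries): rho(e34) = rho(e3)rho(e4) = row 1: [0, -I, 0, 0]; row 2: [-I, 0, 0, 0]; row 3: [0, 0, 0, -I]; row 4: [0, 0, -I, 0].
M = (-4)*rho(e1) + (-1/3)*rho(e3) + (1)*rho(e34), summed entrywise:
Answer: row 1: [-4, -I, 0, I/3]; row 2: [-I, -4, -I/3, 0]; row 3: [0, -I/3, 4, -I]; row 4: [I/3, 0, -I, 4]


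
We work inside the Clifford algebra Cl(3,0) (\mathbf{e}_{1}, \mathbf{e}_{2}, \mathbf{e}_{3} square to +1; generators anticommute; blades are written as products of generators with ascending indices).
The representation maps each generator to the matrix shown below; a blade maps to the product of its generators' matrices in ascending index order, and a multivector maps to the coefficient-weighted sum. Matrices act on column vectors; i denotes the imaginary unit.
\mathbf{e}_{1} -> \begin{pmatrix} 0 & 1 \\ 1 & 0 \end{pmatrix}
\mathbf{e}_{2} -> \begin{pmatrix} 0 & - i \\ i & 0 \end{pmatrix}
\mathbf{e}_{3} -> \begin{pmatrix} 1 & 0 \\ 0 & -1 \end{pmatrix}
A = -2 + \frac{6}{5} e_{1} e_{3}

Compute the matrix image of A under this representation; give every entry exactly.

Bivector images (products of the table entries): rho(e_{1} e_{3}) = rho(\mathbf{e}_{1})rho(\mathbf{e}_{3}) = \begin{pmatrix} 0 & -1 \\ 1 & 0 \end{pmatrix}.
M = (-2)*1 + (\frac{6}{5})*rho(e_{1} e_{3}), summed entrywise (1 is the identity matrix):
Answer: \begin{pmatrix} -2 & - \frac{6}{5} \\ \frac{6}{5} & -2 \end{pmatrix}


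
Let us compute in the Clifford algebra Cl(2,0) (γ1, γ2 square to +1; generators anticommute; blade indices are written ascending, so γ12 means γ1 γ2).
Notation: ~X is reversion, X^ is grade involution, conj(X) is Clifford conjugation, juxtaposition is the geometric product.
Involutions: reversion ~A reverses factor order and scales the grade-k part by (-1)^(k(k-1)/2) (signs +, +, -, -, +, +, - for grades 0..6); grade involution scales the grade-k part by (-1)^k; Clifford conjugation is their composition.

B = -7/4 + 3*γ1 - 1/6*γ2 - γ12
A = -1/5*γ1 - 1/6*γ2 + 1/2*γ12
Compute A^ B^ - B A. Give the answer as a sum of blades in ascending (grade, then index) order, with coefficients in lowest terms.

first term: -13/180 - 1/10*γ1 + 121/120*γ2 - 41/120*γ12
second term: -13/180 + 3/5*γ1 + 191/120*γ2 - 169/120*γ12
Answer: -7/10*γ1 - 7/12*γ2 + 16/15*γ12


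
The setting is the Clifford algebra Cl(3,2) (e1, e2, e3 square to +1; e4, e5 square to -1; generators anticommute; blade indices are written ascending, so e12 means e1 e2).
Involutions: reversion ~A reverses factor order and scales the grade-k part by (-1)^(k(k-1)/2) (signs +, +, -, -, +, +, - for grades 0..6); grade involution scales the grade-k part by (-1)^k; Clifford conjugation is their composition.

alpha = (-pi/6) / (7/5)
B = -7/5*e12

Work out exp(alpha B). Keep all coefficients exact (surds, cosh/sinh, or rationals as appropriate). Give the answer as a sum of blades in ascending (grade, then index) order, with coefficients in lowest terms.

B^2 = (-7/5)^2*(e12)^2 = 49/25*(-1) = -49/25 (a basis 2-blade squares to minus the product of its generators' squares).
B^2 = -49/25 — B^2 < 0, so the exponential closes trigonometrically: l = 7/5, alpha*l = -pi/6, so exp(alpha B) = cos(-pi/6) + (sin(-pi/6)/(7/5))*B = sqrt(3)/2 + (-5/14)*B.
Answer: sqrt(3)/2 + 1/2*e12


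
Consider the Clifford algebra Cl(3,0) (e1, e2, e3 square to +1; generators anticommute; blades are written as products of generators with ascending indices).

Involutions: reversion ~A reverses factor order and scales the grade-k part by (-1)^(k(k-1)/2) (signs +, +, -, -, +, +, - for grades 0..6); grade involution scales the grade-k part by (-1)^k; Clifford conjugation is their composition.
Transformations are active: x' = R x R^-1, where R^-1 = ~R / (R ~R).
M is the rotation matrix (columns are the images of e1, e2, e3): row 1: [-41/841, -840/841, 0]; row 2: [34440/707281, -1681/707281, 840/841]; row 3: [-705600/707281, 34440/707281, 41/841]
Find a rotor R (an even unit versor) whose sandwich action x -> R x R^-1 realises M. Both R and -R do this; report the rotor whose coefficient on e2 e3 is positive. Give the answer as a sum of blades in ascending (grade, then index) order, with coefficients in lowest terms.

Method: write R = a + b12*e1 e2 + b13*e1 e3 + b23*e2 e3 with a^2 + b12^2 + b13^2 + b23^2 = 1 (so R^-1 = ~R). Expanding the columns R e_j ~R gives tr M = 4a^2 - 1 and, from the antisymmetric part, M21 - M12 = -4a*b12, M13 - M31 = 4a*b13, M32 - M23 = -4a*b23.
Here tr M = -1681/707281, so a^2 = (1 + tr M)/4 = 176400/707281 and a = ±420/841. Taking a = 420/841: M21 - M12 = 740880/707281, M13 - M31 = 705600/707281, M32 - M23 = -672000/707281, giving b12 = -441/841, b13 = 420/841, b23 = 400/841, i.e. R = 420/841 - 441/841*e1 e2 + 420/841*e1 e3 + 400/841*e2 e3.
Its e2 e3 coefficient is already positive.
Answer: 420/841 - 441/841*e1 e2 + 420/841*e1 e3 + 400/841*e2 e3. Uniqueness: Spin(3) -> SO(3) maps R and -R to the same rotation of trace -1681/707281; fixing the sign of the e2 e3 coefficient removes the ambiguity.


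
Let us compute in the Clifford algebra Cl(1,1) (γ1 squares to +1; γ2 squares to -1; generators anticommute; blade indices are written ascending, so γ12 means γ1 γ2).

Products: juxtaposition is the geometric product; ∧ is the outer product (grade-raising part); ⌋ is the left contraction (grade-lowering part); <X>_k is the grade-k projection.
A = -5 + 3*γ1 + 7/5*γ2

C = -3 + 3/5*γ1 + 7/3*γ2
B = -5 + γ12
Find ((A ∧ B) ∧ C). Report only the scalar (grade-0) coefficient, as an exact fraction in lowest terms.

step 1: 25 - 15*γ1 - 7*γ2 - 5*γ12
step 2: -75 + 60*γ1 + 238/3*γ2 - 79/5*γ12
Answer: -75


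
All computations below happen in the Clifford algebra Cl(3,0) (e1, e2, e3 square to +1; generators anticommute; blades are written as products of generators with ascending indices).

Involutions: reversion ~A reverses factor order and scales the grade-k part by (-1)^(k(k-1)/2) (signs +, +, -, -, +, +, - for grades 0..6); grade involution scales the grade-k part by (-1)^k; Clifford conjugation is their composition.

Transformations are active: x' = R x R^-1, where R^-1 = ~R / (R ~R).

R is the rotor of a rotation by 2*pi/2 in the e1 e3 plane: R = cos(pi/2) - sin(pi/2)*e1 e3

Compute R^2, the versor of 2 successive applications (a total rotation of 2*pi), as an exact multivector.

The rotor phase is half the rotation angle and phases add under composition, so 2 steps in the e1 e3 plane accumulate phase 2*(pi/2) = pi: R^2 = cos(pi) - sin(pi)*e1 e3.
cos(pi) = -1 and sin(pi) = 0, so R^2 = -1. The total rotation 2*pi is 1 full turn, so every vector returns to itself, yet the rotor is -1, on the OTHER sheet of the double cover (an odd number of 2*pi turns).
Answer: -1


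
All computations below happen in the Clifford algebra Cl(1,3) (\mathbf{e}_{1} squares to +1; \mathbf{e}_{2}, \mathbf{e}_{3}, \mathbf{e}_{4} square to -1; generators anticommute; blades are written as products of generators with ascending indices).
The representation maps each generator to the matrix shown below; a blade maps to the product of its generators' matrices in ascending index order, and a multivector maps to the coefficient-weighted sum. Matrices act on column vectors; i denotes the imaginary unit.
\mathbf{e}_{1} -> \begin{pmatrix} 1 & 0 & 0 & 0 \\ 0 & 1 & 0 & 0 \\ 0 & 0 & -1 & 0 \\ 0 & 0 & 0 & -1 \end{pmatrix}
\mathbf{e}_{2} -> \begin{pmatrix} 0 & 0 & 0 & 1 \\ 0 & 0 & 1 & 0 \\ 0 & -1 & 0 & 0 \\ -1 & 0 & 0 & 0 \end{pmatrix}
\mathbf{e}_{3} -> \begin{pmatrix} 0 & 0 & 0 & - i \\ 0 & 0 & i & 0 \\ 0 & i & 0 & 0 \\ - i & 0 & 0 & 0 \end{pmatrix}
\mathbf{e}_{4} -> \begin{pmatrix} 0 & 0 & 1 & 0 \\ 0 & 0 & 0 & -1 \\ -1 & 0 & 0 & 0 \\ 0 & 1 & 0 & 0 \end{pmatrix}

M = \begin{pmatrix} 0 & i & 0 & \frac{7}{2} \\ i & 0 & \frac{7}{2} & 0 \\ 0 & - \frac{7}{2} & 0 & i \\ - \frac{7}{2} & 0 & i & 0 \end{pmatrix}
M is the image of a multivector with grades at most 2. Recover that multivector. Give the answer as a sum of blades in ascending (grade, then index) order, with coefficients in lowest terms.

Method: the blade images are trace-orthogonal — tr(rho(e_A) rho(e_B)^-1) = 4 if A = B and 0 otherwise — and rho(e_A)^-1 = (e_A)^2 * rho(e_A) with (e_A)^2 = +1 or -1, so the coefficient of e_A in the preimage is (e_A)^2 * tr(M rho(e_A))/4.
Nonzero projections over blades of grade <= 2: e_{2}: (e_{2})^2 = -1, tr(M rho(e_{2})) = -14, coefficient \frac{7}{2}; e_{3} e_{4}: (e_{3} e_{4})^2 = -1, tr(M rho(e_{3} e_{4})) = 4, coefficient -1. Every other blade of grade <= 2 projects to 0.
Answer: \frac{7}{2} e_{2} - e_{3} e_{4}


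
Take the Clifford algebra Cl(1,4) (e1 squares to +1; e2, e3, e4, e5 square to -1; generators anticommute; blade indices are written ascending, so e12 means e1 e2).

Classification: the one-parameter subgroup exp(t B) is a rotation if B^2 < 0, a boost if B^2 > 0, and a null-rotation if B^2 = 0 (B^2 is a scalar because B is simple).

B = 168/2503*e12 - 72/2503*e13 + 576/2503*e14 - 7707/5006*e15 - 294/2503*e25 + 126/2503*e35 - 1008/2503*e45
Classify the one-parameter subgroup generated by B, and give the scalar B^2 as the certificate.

B^2 term by term: the squares give (168/2503)^2*(e12)^2 + (-72/2503)^2*(e13)^2 + (576/2503)^2*(e14)^2 + (-7707/5006)^2*(e15)^2 + (-294/2503)^2*(e25)^2 + (126/2503)^2*(e35)^2 + (-1008/2503)^2*(e45)^2 = 28224/6265009*(+1) + 5184/6265009*(+1) + 331776/6265009*(+1) + 59397849/25060036*(+1) + 86436/6265009*(-1) + 15876/6265009*(-1) + 1016064/6265009*(-1) = 9/4 (each basis 2-blade squares to minus the product of its generators' squares); cross terms between blades sharing an index anticommute and cancel; the commuting (index-disjoint) pairs give grade-4 terms 2*c*c'*(blade product), which cancel blade by blade — e1235: 42336/6265009 - 42336/6265009 = 0; e1245: -338688/6265009 + 338688/6265009 = 0; e1345: 145152/6265009 - 145152/6265009 = 0 — confirming B is simple. So B^2 = 9/4.
Answer: boost, certificate B^2 = 9/4. One invariant decides it: the square 9/4 survives every conjugation, and its sign is exactly the classification.


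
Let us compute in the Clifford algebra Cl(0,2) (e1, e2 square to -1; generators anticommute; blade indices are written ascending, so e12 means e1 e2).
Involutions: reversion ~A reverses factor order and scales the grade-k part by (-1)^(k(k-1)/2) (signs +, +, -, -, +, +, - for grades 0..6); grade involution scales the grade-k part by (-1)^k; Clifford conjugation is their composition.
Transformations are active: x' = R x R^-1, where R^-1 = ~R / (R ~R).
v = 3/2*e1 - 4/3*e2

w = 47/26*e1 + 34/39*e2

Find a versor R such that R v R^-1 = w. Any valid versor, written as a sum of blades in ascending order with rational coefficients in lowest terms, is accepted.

A norm check does it: q(v) = q(w) = -145/36, hence R = v + w = 43/13*e1 - 6/13*e2 realises the map — parallel part kept, (v - w)/2 negated, v carried to w.
Answer: 43/13*e1 - 6/13*e2


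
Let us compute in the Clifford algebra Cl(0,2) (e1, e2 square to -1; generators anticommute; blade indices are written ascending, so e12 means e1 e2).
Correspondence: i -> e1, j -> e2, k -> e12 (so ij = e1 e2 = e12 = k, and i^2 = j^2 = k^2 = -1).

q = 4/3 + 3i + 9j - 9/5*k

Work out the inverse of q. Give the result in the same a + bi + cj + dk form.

In blades: q = 4/3 + 3*e1 + 9*e2 - 9/5*e12.
With qbar = 4/3 - 3*e1 - 9*e2 + 9/5*e12 (scalar fixed, mapped units negated), q qbar = 21379/225 (the sum of squared coefficients), so q^-1 = qbar / (21379/225) = 300/21379 - 675/21379*e1 - 2025/21379*e2 + 405/21379*e12; translating back:
Answer: 300/21379 - 675/21379*i - 2025/21379*j + 405/21379*k


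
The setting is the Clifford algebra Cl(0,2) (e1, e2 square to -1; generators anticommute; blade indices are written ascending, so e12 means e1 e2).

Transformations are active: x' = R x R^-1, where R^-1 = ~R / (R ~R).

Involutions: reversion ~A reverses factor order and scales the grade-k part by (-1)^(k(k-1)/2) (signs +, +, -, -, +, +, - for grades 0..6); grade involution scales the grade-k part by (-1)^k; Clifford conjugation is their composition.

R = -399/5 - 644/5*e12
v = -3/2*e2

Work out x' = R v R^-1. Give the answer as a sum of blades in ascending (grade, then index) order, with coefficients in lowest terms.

~R = -399/5 + 644/5*e12, and R ~R = 573937/25, so R^-1 = ~R / (573937/25).
R v = -966/5*e1 + 1197/10*e2
Answer: 15732/11713*e1 + 15645/23426*e2


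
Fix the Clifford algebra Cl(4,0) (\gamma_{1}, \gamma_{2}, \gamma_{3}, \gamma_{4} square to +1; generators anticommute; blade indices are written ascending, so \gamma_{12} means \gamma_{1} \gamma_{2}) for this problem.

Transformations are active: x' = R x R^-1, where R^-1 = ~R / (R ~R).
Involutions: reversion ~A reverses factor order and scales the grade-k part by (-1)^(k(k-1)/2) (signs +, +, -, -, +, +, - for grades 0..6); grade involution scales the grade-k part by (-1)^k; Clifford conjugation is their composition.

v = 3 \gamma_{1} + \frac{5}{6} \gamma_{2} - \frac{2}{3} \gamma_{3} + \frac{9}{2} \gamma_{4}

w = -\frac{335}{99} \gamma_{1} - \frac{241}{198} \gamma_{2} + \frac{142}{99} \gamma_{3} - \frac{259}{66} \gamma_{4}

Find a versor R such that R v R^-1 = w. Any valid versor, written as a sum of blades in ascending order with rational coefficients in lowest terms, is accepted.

A norm check does it: q(v) = q(w) = \frac{547}{18}, hence R = v + w = -\frac{38}{99} \gamma_{1} - \frac{38}{99} \gamma_{2} + \frac{76}{99} \gamma_{3} + \frac{19}{33} \gamma_{4} realises the map — parallel part kept, (v - w)/2 negated, v carried to w.
Answer: -\frac{38}{99} \gamma_{1} - \frac{38}{99} \gamma_{2} + \frac{76}{99} \gamma_{3} + \frac{19}{33} \gamma_{4}


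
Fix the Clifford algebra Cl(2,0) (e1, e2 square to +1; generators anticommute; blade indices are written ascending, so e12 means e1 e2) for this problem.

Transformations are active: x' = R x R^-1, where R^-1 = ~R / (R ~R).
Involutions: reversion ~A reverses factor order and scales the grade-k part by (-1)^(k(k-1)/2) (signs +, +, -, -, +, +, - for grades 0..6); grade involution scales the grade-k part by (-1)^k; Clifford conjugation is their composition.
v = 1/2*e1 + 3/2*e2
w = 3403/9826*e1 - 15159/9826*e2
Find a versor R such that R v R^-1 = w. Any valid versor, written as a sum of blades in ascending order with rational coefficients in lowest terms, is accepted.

The midline construction: v and w both square to 5/2, so reflecting in their sum 4158/4913*e1 - 210/4913*e2 exchanges them.
Answer: 4158/4913*e1 - 210/4913*e2


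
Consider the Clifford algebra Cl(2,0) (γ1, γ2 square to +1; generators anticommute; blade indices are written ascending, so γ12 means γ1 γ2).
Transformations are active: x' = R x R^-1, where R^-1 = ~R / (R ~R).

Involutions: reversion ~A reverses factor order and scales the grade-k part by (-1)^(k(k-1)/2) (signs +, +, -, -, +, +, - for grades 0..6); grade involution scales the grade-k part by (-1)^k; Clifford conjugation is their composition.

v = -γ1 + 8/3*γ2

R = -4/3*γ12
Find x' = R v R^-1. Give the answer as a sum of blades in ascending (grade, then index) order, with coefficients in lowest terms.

~R = 4/3*γ12, and R ~R = 16/9, so R^-1 = ~R / (16/9).
R v = -32/9*γ1 - 4/3*γ2
Answer: γ1 - 8/3*γ2


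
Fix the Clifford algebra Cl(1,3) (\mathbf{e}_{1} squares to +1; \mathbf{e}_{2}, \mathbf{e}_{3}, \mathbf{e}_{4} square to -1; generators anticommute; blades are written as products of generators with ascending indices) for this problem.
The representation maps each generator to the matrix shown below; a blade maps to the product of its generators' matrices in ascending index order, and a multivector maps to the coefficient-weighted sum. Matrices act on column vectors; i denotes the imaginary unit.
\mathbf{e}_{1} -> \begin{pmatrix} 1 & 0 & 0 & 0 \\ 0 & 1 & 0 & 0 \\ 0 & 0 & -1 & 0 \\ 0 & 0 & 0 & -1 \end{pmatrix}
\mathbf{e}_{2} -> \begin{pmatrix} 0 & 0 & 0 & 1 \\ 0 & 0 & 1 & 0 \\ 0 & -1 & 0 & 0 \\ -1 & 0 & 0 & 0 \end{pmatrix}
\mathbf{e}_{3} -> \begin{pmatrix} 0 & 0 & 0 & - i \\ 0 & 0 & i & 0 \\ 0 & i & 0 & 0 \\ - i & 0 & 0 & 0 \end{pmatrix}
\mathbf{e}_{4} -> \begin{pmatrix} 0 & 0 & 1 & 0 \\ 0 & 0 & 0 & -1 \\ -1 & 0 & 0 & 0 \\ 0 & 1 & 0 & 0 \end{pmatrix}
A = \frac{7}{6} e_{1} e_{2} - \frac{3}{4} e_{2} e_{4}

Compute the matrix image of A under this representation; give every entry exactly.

Bivector images (products of the table entries): rho(e_{1} e_{2}) = rho(\mathbf{e}_{1})rho(\mathbf{e}_{2}) = \begin{pmatrix} 0 & 0 & 0 & 1 \\ 0 & 0 & 1 & 0 \\ 0 & 1 & 0 & 0 \\ 1 & 0 & 0 & 0 \end{pmatrix}; rho(e_{2} e_{4}) = rho(\mathbf{e}_{2})rho(\mathbf{e}_{4}) = \begin{pmatrix} 0 & 1 & 0 & 0 \\ -1 & 0 & 0 & 0 \\ 0 & 0 & 0 & 1 \\ 0 & 0 & -1 & 0 \end{pmatrix}.
M = (\frac{7}{6})*rho(e_{1} e_{2}) + (-\frac{3}{4})*rho(e_{2} e_{4}), summed entrywise:
Answer: \begin{pmatrix} 0 & - \frac{3}{4} & 0 & \frac{7}{6} \\ \frac{3}{4} & 0 & \frac{7}{6} & 0 \\ 0 & \frac{7}{6} & 0 & - \frac{3}{4} \\ \frac{7}{6} & 0 & \frac{3}{4} & 0 \end{pmatrix}


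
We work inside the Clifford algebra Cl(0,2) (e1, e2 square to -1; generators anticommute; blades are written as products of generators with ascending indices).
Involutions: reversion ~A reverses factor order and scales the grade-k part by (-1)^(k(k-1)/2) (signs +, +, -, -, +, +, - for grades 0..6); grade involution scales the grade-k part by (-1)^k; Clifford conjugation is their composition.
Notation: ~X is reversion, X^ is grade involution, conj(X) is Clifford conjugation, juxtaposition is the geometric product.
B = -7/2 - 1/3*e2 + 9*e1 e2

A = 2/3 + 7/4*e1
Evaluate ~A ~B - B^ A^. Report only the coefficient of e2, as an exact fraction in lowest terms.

first term: -7/3 - 49/8*e1 + 559/36*e2 - 79/12*e1 e2
second term: -7/3 + 49/8*e1 - 559/36*e2 + 79/12*e1 e2
Answer: 559/18
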